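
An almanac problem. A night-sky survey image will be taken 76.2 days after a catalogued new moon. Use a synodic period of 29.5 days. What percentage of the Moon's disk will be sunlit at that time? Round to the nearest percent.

76.2/29.5 = 2.583 lunations, so 2 complete cycles and 17.20 d into the next.
Phase angle: θ = 360°·(17.20 d)/(29.5 d) = 209.9°.
Illuminated fraction = (1 − cos 209.9°)/2 = (1 − (-0.867))/2 ≈ 0.933, so 93%.

93%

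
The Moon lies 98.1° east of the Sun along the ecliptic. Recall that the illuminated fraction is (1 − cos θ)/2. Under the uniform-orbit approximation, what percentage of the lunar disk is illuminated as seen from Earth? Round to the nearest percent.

57%

Half-versine of 98.1°: (1 − (-0.141))/2 = 0.570, i.e. 57%.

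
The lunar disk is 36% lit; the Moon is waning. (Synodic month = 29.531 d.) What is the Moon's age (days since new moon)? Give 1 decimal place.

cos θ = 1 − 2f = 0.280, giving a principal value of 73.7°.
Waning ⇒ past full, so θ = 360° − 73.7° = 286.3°.
Age = 29.531 × 286.3°/360° ≈ 23.48 days.

23.5 days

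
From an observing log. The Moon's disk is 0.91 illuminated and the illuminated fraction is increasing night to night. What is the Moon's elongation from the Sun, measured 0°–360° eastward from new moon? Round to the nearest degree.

145°

cos θ = 1 − 2f = -0.820, giving a principal value of 145.1°.
Waxing ⇒ before full, so θ = 145.1°.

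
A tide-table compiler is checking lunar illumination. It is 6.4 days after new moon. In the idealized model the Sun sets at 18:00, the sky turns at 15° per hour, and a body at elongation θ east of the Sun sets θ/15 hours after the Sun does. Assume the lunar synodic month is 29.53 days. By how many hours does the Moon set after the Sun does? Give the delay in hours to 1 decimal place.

5.2 h

Elongation θ = 360° × 6.4/29.53 ≈ 78.0°.
The Moon trails the Sun by θ/15 = 78.0/15 ≈ 5.20 hours.
So the Moon sets 5.20 h after the Sun.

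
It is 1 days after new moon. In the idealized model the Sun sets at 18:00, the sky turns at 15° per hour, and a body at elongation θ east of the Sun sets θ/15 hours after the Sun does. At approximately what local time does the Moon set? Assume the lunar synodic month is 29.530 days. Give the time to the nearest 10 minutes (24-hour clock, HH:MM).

18:50

Phase angle: θ = 360°·(1 d)/(29.530 d) = 12.2°.
The Moon trails the Sun by θ/15 = 12.2/15 ≈ 0.81 hours.
18:00 + 0.813 h ≈ 18:49 → 18:50 to the nearest ten minutes.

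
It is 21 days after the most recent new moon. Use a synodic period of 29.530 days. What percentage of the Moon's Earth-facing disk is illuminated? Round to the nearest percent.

62%

Elongation θ = 360° × 21/29.530 ≈ 256.0°.
cos 256.0° = (-0.242), so f = (1 − (-0.242))/2 = 0.621, so 62%.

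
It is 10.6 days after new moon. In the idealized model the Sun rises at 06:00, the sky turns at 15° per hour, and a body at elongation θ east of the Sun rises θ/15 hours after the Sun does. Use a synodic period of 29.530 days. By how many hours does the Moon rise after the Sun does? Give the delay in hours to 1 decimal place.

8.6 h

Elongation θ = 360° × 10.6/29.530 ≈ 129.2°.
At 15° of sky rotation per hour, 129.2° corresponds to a 8.61 h lag.
So the Moon rises 8.61 h after the Sun.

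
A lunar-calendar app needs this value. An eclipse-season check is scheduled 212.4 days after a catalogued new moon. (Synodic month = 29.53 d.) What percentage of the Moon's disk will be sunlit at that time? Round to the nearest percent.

32%

212.4 d spans 7 complete synodic months (7 × 29.53 = 206.71 d) plus 5.69 d.
Phase angle: θ = 360°·(5.69 d)/(29.53 d) = 69.4°.
Illuminated fraction = (1 − cos 69.4°)/2 = (1 − 0.352)/2 ≈ 0.324, so 32%.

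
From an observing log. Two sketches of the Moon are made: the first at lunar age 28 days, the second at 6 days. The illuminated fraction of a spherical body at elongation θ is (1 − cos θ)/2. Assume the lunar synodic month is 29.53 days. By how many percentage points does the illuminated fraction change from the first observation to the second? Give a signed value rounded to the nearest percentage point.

+33 pp

First observation: θ = 360°·28/29.53 = 341.3°, so f = 0.026.
Second observation: θ = 73.1°, f = 0.355.
Δf = 0.355 − 0.026 = +0.329, i.e. +33 pp.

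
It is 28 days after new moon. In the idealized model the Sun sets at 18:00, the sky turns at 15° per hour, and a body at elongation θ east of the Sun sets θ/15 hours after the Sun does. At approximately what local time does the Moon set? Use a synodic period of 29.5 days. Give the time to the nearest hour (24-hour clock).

Elongation θ = 360° × 28/29.5 ≈ 341.7°.
Delay after the Sun = 341.7° / (15°/h) ≈ 22.78 h.
18:00 + 22.78 h ≈ 16:47 → 17:00 to the nearest hour.

17:00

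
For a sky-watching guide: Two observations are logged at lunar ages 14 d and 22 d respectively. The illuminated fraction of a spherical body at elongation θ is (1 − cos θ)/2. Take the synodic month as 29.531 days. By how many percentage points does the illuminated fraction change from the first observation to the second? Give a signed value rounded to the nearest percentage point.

First observation: θ = 360°·14/29.531 = 170.7°, so f = 0.993.
Second observation: θ = 268.2°, f = 0.516.
Δf = 0.516 − 0.993 = -0.478, i.e. -48 pp.

-48 pp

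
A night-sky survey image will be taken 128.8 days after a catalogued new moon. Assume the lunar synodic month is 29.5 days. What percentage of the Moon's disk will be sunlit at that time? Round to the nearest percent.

Reduce mod P: 128.8 − 4×29.5 = 10.80 d into the current lunation.
Elongation θ = 360° × 10.80/29.5 ≈ 131.8°.
cos 131.8° = (-0.666), so f = (1 − (-0.666))/2 = 0.833, so 83%.

83%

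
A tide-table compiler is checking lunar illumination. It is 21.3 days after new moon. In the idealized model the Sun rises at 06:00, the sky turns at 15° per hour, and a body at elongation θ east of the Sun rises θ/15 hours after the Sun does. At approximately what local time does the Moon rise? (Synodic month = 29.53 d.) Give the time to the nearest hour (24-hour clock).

Phase angle: θ = 360°·(21.3 d)/(29.53 d) = 259.7°.
The Moon trails the Sun by θ/15 = 259.7/15 ≈ 17.31 hours.
06:00 + 17.31 h ≈ 23:19 → 23:00 to the nearest hour.

23:00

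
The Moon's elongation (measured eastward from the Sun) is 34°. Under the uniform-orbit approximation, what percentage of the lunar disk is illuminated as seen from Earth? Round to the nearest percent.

9%

f = (1 − cos 34°)/2 = (1 − 0.829)/2 ≈ 0.085, i.e. 9%.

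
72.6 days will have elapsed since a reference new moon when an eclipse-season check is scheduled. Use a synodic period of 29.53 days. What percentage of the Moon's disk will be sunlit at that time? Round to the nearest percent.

Reduce mod P: 72.6 − 2×29.53 = 13.54 d into the current lunation.
The Moon has covered 13.54/29.53 of its cycle, so θ ≈ 360° × 13.54/29.53 = 165.1°.
Illuminated fraction = (1 − cos 165.1°)/2 = (1 − (-0.966))/2 ≈ 0.983, so 98%.

98%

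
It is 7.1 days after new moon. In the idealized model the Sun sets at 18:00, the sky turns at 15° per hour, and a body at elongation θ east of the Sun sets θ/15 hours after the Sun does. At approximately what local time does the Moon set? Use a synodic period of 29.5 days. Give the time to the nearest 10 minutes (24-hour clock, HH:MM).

23:50

Elongation θ = 360° × 7.1/29.5 ≈ 86.6°.
At 15° of sky rotation per hour, 86.6° corresponds to a 5.78 h lag.
18:00 + 5.776 h ≈ 23:47 → 23:50 to the nearest ten minutes.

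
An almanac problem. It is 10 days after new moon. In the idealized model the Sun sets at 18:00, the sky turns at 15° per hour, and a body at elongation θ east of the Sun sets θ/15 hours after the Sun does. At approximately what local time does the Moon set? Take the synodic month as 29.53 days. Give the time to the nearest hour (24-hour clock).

Elongation θ = 360° × 10/29.53 ≈ 121.9°.
Delay after the Sun = 121.9° / (15°/h) ≈ 8.13 h.
18:00 + 8.13 h ≈ 02:08 → 02:00 to the nearest hour.

02:00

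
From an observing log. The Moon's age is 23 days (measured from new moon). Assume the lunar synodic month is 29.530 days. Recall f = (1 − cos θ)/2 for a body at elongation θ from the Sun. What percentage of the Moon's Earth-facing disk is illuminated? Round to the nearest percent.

Elongation θ = 360° × 23/29.530 ≈ 280.4°.
cos 280.4° = 0.180, so f = (1 − 0.180)/2 = 0.410, so 41%.

41%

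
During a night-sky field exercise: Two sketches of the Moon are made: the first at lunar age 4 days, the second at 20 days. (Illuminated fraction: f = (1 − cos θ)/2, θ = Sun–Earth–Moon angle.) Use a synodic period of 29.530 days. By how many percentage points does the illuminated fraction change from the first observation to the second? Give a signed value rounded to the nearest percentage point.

θ₁ = 360° × 4/29.530 = 48.8°, f₁ = (1 − cos θ₁)/2 = 0.170.
θ₂ = 360° × 20/29.530 = 243.8°, f₂ = (1 − cos θ₂)/2 = 0.721.
Change = f₂ − f₁ = +0.550 → +55 percentage points.

+55 pp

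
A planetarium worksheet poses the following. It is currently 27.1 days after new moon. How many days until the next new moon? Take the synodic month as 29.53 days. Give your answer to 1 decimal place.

2.4 days

The next new moon completes the synodic month: 29.53 − 27.1 = 2.430 days.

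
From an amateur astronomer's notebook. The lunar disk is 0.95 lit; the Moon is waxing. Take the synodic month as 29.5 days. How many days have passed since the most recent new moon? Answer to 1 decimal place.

cos θ = 1 − 2f = -0.900, giving a principal value of 154.2°.
Waxing ⇒ before full, so θ = 154.2°.
That fraction of the synodic month is 154.2/360 × 29.5 d ≈ 12.63 d.

12.6 days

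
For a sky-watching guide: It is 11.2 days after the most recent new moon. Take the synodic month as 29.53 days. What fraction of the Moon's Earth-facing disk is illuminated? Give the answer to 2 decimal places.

Elongation θ = 360° × 11.2/29.53 ≈ 136.5°.
With cos θ = (-0.726), the lit fraction is (1 − (-0.726))/2 ≈ 0.863.

0.86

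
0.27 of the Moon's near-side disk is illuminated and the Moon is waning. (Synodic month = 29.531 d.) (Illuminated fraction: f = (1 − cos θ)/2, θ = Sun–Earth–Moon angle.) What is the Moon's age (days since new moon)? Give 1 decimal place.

Invert f = (1 − cos θ)/2 to get cos θ = 1 − 2(0.27) = 0.460, hence θ₀ = arccos 0.460 = 62.6°.
Since the Moon is past full (waning), take the reflex angle: θ = 360° − 62.6° = 297.4°.
Age = 29.531 × 297.4°/360° ≈ 24.39 days.

24.4 days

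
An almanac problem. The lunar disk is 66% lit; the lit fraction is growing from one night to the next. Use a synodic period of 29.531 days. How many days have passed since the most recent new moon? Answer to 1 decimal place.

Invert f = (1 − cos θ)/2 to get cos θ = 1 − 2(0.66) = -0.320, hence θ₀ = arccos -0.320 = 108.7°.
Before full moon the principal value applies: θ = 108.7°.
Age = 29.531 × 108.7°/360° ≈ 8.91 days.

8.9 days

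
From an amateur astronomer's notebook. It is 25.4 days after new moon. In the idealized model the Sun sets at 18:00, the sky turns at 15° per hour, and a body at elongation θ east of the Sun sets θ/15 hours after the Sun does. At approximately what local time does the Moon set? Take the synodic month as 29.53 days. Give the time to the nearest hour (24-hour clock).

15:00

Phase angle: θ = 360°·(25.4 d)/(29.53 d) = 309.7°.
Delay after the Sun = 309.7° / (15°/h) ≈ 20.64 h.
18:00 + 20.64 h ≈ 14:39 → 15:00 to the nearest hour.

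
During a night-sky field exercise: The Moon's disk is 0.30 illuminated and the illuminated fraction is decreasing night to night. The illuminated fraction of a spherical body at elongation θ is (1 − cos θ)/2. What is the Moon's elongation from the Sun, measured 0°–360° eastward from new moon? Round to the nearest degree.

Invert f = (1 − cos θ)/2 to get cos θ = 1 − 2(0.30) = 0.400, hence θ₀ = arccos 0.400 = 66.4°.
Since the Moon is past full (waning), take the reflex angle: θ = 360° − 66.4° = 293.6°.

294°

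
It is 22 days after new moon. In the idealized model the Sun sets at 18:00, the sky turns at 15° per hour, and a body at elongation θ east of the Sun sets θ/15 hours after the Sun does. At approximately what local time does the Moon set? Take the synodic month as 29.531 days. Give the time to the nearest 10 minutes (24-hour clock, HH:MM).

Phase angle: θ = 360°·(22 d)/(29.531 d) = 268.2°.
Delay after the Sun = 268.2° / (15°/h) ≈ 17.88 h.
18:00 + 17.880 h ≈ 11:53 → 11:50 to the nearest ten minutes.

11:50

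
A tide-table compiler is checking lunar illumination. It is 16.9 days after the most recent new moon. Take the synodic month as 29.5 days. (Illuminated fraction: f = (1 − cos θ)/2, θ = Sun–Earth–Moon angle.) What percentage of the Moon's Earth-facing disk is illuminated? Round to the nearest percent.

Phase angle: θ = 360°·(16.9 d)/(29.5 d) = 206.2°.
cos 206.2° = (-0.897), so f = (1 − (-0.897))/2 = 0.948, so 95%.

95%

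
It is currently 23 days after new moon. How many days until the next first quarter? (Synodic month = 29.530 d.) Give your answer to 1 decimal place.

13.9 days

First quarter is 0.25 of the way through the cycle: age 0.25 × 29.530 = 7.383 d.
Already past this cycle's first quarter; the next is at 7.383 + 29.530 = 36.913 d, so 36.913 − 23 = 13.913 days.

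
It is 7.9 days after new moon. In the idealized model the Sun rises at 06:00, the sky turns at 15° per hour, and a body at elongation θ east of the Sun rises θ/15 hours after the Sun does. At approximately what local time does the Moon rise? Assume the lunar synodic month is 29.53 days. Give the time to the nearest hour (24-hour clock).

Elongation θ = 360° × 7.9/29.53 ≈ 96.3°.
At 15° of sky rotation per hour, 96.3° corresponds to a 6.42 h lag.
06:00 + 6.42 h ≈ 12:25 → 12:00 to the nearest hour.

12:00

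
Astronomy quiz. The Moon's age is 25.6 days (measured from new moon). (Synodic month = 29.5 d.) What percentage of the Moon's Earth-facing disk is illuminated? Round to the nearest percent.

16%

Phase angle: θ = 360°·(25.6 d)/(29.5 d) = 312.4°.
cos 312.4° = 0.674, so f = (1 − 0.674)/2 = 0.163, so 16%.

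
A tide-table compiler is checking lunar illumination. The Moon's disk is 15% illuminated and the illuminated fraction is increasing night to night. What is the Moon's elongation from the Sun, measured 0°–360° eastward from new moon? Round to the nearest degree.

46°

From f = (1 − cos θ)/2: cos θ = 1 − 2×0.15 = 0.700; arccos → 45.6°.
The Moon is waxing (0°–180°), so θ = 45.6° directly.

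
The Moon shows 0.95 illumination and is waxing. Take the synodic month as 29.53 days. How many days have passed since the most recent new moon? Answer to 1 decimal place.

From f = (1 − cos θ)/2: cos θ = 1 − 2×0.95 = -0.900; arccos → 154.2°.
Waxing ⇒ before full, so θ = 154.2°.
At 360°/29.53 d per day, 154.2° corresponds to 12.65 days.

12.6 days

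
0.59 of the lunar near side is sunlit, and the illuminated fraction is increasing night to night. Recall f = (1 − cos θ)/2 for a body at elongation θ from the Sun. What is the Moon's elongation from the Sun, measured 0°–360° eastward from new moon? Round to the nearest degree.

100°

From f = (1 − cos θ)/2: cos θ = 1 − 2×0.59 = -0.180; arccos → 100.4°.
Before full moon the principal value applies: θ = 100.4°.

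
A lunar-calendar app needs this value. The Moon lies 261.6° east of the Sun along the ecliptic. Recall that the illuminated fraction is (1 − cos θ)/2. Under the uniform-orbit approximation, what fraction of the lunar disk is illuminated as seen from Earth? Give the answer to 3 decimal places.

cos 261.6° = (-0.146), so f = (1 − (-0.146))/2 = 0.573.

0.573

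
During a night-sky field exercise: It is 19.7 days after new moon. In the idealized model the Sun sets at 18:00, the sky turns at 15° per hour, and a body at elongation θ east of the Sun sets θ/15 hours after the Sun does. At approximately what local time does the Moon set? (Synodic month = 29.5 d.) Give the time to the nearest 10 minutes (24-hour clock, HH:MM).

10:00

Elongation θ = 360° × 19.7/29.5 ≈ 240.4°.
The Moon trails the Sun by θ/15 = 240.4/15 ≈ 16.03 hours.
18:00 + 16.027 h ≈ 10:02 → 10:00 to the nearest ten minutes.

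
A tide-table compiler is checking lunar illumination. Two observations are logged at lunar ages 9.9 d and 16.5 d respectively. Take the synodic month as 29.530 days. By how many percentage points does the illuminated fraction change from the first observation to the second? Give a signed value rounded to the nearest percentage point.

θ₁ = 360° × 9.9/29.530 = 120.7°, f₁ = (1 − cos θ₁)/2 = 0.755.
θ₂ = 360° × 16.5/29.530 = 201.2°, f₂ = (1 − cos θ₂)/2 = 0.966.
Change = f₂ − f₁ = +0.211 → +21 percentage points.

+21 percentage points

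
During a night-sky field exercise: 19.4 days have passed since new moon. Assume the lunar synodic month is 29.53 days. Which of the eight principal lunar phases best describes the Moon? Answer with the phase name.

waning gibbous

At 19.4/29.53 of the cycle, θ ≈ 237° — the waning gibbous range.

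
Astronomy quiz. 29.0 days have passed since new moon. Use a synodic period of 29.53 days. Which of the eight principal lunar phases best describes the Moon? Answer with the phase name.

new moon

At 29.0/29.53 of the cycle, θ ≈ 354° — the new moon range.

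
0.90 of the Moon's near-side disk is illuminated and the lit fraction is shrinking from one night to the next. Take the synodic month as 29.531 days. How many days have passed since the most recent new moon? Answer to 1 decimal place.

17.8 days

Invert f = (1 − cos θ)/2 to get cos θ = 1 − 2(0.90) = -0.800, hence θ₀ = arccos -0.800 = 143.1°.
Since the Moon is past full (waning), take the reflex angle: θ = 360° − 143.1° = 216.9°.
Age = 29.531 × 216.9°/360° ≈ 17.79 days.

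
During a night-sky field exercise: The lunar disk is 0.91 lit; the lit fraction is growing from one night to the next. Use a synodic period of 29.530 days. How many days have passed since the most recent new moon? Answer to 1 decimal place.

11.9 days

cos θ = 1 − 2f = -0.820, giving a principal value of 145.1°.
The Moon is waxing (0°–180°), so θ = 145.1° directly.
Age = 29.530 × 145.1°/360° ≈ 11.90 days.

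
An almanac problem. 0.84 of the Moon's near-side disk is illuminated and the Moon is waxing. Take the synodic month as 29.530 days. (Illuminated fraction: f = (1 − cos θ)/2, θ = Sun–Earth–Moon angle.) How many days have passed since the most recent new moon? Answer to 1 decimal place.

From f = (1 − cos θ)/2: cos θ = 1 − 2×0.84 = -0.680; arccos → 132.8°.
Waxing ⇒ before full, so θ = 132.8°.
At 360°/29.530 d per day, 132.8° corresponds to 10.90 days.

10.9 days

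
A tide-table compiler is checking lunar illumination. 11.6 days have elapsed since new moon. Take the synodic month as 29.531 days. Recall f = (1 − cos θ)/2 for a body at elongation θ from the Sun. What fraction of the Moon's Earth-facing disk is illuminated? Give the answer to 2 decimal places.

Phase angle: θ = 360°·(11.6 d)/(29.531 d) = 141.4°.
With cos θ = (-0.782), the lit fraction is (1 − (-0.782))/2 ≈ 0.891.

0.89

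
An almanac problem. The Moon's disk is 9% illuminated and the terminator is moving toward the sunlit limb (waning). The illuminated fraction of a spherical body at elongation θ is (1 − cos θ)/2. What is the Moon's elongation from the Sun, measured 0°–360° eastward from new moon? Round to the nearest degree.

From f = (1 − cos θ)/2: cos θ = 1 − 2×0.09 = 0.820; arccos → 34.9°.
Waning ⇒ past full, so θ = 360° − 34.9° = 325.1°.

325°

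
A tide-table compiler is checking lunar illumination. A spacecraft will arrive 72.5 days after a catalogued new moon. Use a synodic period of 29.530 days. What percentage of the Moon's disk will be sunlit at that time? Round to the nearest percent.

98%

72.5/29.530 = 2.455 lunations, so 2 complete cycles and 13.44 d into the next.
The Moon has covered 13.44/29.530 of its cycle, so θ ≈ 360° × 13.44/29.530 = 163.8°.
With cos θ = (-0.961), the lit fraction is (1 − (-0.961))/2 ≈ 0.980, so 98%.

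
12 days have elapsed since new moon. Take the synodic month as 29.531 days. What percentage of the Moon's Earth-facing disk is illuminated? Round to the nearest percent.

92%

The Moon has covered 12/29.531 of its cycle, so θ ≈ 360° × 12/29.531 = 146.3°.
cos 146.3° = (-0.832), so f = (1 − (-0.832))/2 = 0.916, so 92%.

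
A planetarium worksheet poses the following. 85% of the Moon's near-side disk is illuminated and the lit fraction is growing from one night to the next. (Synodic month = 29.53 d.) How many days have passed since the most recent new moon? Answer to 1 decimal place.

11.0 days

Invert f = (1 − cos θ)/2 to get cos θ = 1 − 2(0.85) = -0.700, hence θ₀ = arccos -0.700 = 134.4°.
Before full moon the principal value applies: θ = 134.4°.
At 360°/29.53 d per day, 134.4° corresponds to 11.03 days.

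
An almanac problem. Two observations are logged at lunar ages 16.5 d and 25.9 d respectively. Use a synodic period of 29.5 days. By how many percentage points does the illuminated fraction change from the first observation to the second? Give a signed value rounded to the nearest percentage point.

First observation: θ = 360°·16.5/29.5 = 201.4°, so f = 0.966.
Second observation: θ = 316.1°, f = 0.140.
Δf = 0.140 − 0.966 = -0.826, i.e. -83 pp.

-83 pp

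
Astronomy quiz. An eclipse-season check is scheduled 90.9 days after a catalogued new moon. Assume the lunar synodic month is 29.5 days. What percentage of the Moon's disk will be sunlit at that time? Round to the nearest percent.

Reduce mod P: 90.9 − 3×29.5 = 2.40 d into the current lunation.
The Moon has covered 2.40/29.5 of its cycle, so θ ≈ 360° × 2.40/29.5 = 29.3°.
cos 29.3° = 0.872, so f = (1 − 0.872)/2 = 0.064, so 6%.

6%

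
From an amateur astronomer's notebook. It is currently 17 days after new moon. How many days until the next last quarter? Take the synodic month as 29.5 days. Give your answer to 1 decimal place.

5.1 days

Last quarter is 0.75 of the way through the cycle: age 0.75 × 29.5 = 22.125 d.
That is 22.125 − 17 = 5.125 days ahead.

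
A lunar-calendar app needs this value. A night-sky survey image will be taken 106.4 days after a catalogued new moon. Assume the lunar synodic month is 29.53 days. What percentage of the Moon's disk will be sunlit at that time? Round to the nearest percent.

106.4/29.53 = 3.603 lunations, so 3 complete cycles and 17.81 d into the next.
The Moon has covered 17.81/29.53 of its cycle, so θ ≈ 360° × 17.81/29.53 = 217.1°.
With cos θ = (-0.797), the lit fraction is (1 − (-0.797))/2 ≈ 0.899, so 90%.

90%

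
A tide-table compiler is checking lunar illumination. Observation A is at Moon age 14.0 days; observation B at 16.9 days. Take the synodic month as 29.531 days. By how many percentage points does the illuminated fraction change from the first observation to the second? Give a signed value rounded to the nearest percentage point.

-4 percentage points

θ₁ = 360° × 14.0/29.531 = 170.7°, f₁ = (1 − cos θ₁)/2 = 0.993.
θ₂ = 360° × 16.9/29.531 = 206.0°, f₂ = (1 − cos θ₂)/2 = 0.949.
Change = f₂ − f₁ = -0.044 → -4 percentage points.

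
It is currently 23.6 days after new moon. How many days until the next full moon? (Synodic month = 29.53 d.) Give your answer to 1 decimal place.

20.7 days

Full moon is 0.5 of the way through the cycle: age 0.5 × 29.53 = 14.765 d.
This lunation's full moon (14.765 d) has passed, so add one period: 44.295 − 23.6 = 20.695 days.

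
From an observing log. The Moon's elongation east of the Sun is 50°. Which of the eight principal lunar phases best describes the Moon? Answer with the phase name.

waxing crescent

50° lies in the waxing crescent sector of the 8-phase cycle.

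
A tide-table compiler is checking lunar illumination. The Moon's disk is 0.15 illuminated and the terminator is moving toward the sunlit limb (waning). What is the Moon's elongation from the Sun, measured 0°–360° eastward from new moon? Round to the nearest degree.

From f = (1 − cos θ)/2: cos θ = 1 − 2×0.15 = 0.700; arccos → 45.6°.
Waning ⇒ past full, so θ = 360° − 45.6° = 314.4°.

314°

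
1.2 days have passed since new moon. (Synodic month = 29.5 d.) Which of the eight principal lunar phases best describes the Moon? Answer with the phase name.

new moon

At 1.2/29.5 of the cycle, θ ≈ 15° — the new moon range.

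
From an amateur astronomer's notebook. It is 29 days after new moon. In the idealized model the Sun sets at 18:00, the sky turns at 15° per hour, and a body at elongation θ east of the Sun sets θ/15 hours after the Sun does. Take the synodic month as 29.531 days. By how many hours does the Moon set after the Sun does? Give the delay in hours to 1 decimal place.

23.6 h

The Moon has covered 29/29.531 of its cycle, so θ ≈ 360° × 29/29.531 = 353.5°.
Delay after the Sun = 353.5° / (15°/h) ≈ 23.57 h.
So the Moon sets 23.57 h after the Sun.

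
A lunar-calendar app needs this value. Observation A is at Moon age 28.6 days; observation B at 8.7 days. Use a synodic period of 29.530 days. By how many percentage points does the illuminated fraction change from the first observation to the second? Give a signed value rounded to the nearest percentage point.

First observation: θ = 360°·28.6/29.530 = 348.7°, so f = 0.010.
Second observation: θ = 106.1°, f = 0.638.
Δf = 0.638 − 0.010 = +0.629, i.e. +63 pp.

+63 pp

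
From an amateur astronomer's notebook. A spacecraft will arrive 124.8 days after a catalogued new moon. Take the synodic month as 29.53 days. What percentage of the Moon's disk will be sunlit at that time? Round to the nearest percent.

124.8 d spans 4 complete synodic months (4 × 29.53 = 118.12 d) plus 6.68 d.
The Moon has covered 6.68/29.53 of its cycle, so θ ≈ 360° × 6.68/29.53 = 81.4°.
Illuminated fraction = (1 − cos 81.4°)/2 = (1 − 0.149)/2 ≈ 0.426, so 43%.

43%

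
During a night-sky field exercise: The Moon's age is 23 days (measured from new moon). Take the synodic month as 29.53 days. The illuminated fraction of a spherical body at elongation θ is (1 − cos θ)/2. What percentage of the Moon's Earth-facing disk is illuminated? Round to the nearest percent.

Phase angle: θ = 360°·(23 d)/(29.53 d) = 280.4°.
With cos θ = 0.180, the lit fraction is (1 − 0.180)/2 ≈ 0.410, so 41%.

41%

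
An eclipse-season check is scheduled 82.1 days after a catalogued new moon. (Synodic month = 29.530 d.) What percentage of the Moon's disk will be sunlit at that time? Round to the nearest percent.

41%

82.1 d spans 2 complete synodic months (2 × 29.530 = 59.06 d) plus 23.04 d.
Phase angle: θ = 360°·(23.04 d)/(29.530 d) = 280.9°.
cos 280.9° = 0.189, so f = (1 − 0.189)/2 = 0.406, so 41%.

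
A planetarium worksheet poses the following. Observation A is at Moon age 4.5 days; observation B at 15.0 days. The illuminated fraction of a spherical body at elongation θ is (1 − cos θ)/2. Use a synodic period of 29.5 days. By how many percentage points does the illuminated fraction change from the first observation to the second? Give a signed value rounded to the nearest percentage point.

First observation: θ = 360°·4.5/29.5 = 54.9°, so f = 0.213.
Second observation: θ = 183.1°, f = 0.999.
Δf = 0.999 − 0.213 = +0.787, i.e. +79 pp.

+79 pp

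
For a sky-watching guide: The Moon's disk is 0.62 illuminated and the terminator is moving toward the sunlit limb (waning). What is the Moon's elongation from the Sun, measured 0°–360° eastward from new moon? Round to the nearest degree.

cos θ = 1 − 2f = -0.240, giving a principal value of 103.9°.
Since the Moon is past full (waning), take the reflex angle: θ = 360° − 103.9° = 256.1°.

256°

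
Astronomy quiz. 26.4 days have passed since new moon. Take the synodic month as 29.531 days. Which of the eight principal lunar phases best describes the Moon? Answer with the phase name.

θ ≈ 360° × 26.4/29.531 = 322°, which falls in the waning crescent sector.

waning crescent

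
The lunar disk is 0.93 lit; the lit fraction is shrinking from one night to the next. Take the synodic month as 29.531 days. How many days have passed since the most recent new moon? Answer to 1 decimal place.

From f = (1 − cos θ)/2: cos θ = 1 − 2×0.93 = -0.860; arccos → 149.3°.
Waning ⇒ past full, so θ = 360° − 149.3° = 210.7°.
Age = 29.531 × 210.7°/360° ≈ 17.28 days.

17.3 days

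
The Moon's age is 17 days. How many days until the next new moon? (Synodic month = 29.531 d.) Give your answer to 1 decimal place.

One full lunation from the last new moon is 29.531 d; remaining = 29.531 − 17 = 12.531 d.

12.5 days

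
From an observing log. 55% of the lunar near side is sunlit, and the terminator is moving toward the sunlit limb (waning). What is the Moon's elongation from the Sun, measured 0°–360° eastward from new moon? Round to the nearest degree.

264°

cos θ = 1 − 2f = -0.100, giving a principal value of 95.7°.
A waning Moon lies in 180°–360°, so θ = 360° − 95.7° = 264.3°.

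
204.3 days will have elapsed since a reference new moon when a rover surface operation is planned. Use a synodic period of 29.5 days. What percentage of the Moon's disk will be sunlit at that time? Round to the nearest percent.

5%

204.3/29.5 = 6.925 lunations, so 6 complete cycles and 27.30 d into the next.
Elongation θ = 360° × 27.30/29.5 ≈ 333.2°.
cos 333.2° = 0.892, so f = (1 − 0.892)/2 = 0.054, so 5%.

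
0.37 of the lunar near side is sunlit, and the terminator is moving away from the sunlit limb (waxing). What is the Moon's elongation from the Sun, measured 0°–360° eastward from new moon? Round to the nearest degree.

75°

From f = (1 − cos θ)/2: cos θ = 1 − 2×0.37 = 0.260; arccos → 74.9°.
Before full moon the principal value applies: θ = 74.9°.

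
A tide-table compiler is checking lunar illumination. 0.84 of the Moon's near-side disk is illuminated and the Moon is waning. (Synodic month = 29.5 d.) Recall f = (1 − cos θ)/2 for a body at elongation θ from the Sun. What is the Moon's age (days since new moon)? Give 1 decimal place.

Invert f = (1 − cos θ)/2 to get cos θ = 1 − 2(0.84) = -0.680, hence θ₀ = arccos -0.680 = 132.8°.
A waning Moon lies in 180°–360°, so θ = 360° − 132.8° = 227.2°.
At 360°/29.5 d per day, 227.2° corresponds to 18.61 days.

18.6 days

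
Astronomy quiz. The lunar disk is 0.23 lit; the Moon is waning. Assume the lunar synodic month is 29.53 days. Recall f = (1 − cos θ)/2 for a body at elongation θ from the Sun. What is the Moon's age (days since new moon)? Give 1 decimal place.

From f = (1 − cos θ)/2: cos θ = 1 − 2×0.23 = 0.540; arccos → 57.3°.
A waning Moon lies in 180°–360°, so θ = 360° − 57.3° = 302.7°.
Age = 29.53 × 302.7°/360° ≈ 24.83 days.

24.8 days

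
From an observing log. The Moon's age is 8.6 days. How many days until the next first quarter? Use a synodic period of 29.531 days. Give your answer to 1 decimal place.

First quarter is 0.25 of the way through the cycle: age 0.25 × 29.531 = 7.383 d.
This lunation's first quarter (7.383 d) has passed, so add one period: 36.914 − 8.6 = 28.314 days.

28.3 days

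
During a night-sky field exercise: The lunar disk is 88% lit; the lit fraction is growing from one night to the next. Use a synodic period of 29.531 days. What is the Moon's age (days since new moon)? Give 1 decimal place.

11.4 days

Invert f = (1 − cos θ)/2 to get cos θ = 1 − 2(0.88) = -0.760, hence θ₀ = arccos -0.760 = 139.5°.
Before full moon the principal value applies: θ = 139.5°.
At 360°/29.531 d per day, 139.5° corresponds to 11.44 days.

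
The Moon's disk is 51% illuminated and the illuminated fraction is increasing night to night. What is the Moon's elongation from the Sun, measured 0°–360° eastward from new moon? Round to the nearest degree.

91°

Invert f = (1 − cos θ)/2 to get cos θ = 1 − 2(0.51) = -0.020, hence θ₀ = arccos -0.020 = 91.1°.
The Moon is waxing (0°–180°), so θ = 91.1° directly.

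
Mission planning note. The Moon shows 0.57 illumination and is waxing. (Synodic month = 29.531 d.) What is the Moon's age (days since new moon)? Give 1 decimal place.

From f = (1 − cos θ)/2: cos θ = 1 − 2×0.57 = -0.140; arccos → 98.0°.
Waxing ⇒ before full, so θ = 98.0°.
At 360°/29.531 d per day, 98.0° corresponds to 8.04 days.

8.0 days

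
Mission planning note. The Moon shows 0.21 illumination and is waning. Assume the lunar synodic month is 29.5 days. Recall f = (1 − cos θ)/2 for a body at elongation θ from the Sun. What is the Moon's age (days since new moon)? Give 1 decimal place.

From f = (1 − cos θ)/2: cos θ = 1 − 2×0.21 = 0.580; arccos → 54.5°.
A waning Moon lies in 180°–360°, so θ = 360° − 54.5° = 305.5°.
Age = 29.5 × 305.5°/360° ≈ 25.03 days.

25.0 days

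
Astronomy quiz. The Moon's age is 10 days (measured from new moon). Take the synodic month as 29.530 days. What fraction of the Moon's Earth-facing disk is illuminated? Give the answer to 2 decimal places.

Elongation θ = 360° × 10/29.530 ≈ 121.9°.
With cos θ = (-0.529), the lit fraction is (1 − (-0.529))/2 ≈ 0.764.

0.76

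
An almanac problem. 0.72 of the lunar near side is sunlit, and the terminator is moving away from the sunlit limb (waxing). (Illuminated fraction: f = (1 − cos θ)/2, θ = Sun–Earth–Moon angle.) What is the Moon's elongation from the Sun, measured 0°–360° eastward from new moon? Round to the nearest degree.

cos θ = 1 − 2f = -0.440, giving a principal value of 116.1°.
Before full moon the principal value applies: θ = 116.1°.

116°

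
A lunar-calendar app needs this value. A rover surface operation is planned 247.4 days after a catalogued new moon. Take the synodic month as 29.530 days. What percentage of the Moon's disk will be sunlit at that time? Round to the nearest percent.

86%

Reduce mod P: 247.4 − 8×29.530 = 11.16 d into the current lunation.
The Moon has covered 11.16/29.530 of its cycle, so θ ≈ 360° × 11.16/29.530 = 136.1°.
Illuminated fraction = (1 − cos 136.1°)/2 = (1 − (-0.720))/2 ≈ 0.860, so 86%.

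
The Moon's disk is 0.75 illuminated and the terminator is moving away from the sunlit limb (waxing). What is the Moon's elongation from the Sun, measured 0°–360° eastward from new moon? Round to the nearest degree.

cos θ = 1 − 2f = -0.500, giving a principal value of 120.0°.
Waxing ⇒ before full, so θ = 120.0°.

120°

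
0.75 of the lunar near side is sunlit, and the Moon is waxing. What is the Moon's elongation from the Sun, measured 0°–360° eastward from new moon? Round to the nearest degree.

cos θ = 1 − 2f = -0.500, giving a principal value of 120.0°.
Before full moon the principal value applies: θ = 120.0°.

120°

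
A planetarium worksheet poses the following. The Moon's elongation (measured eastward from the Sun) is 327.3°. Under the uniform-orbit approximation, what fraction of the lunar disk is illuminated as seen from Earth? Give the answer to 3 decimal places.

0.079

cos 327.3° = 0.842, so f = (1 − 0.842)/2 = 0.079.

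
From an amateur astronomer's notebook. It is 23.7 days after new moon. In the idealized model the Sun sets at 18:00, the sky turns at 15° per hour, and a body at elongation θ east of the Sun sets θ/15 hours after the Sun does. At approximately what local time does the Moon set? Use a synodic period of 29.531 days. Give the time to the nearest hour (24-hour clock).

13:00

The Moon has covered 23.7/29.531 of its cycle, so θ ≈ 360° × 23.7/29.531 = 288.9°.
At 15° of sky rotation per hour, 288.9° corresponds to a 19.26 h lag.
18:00 + 19.26 h ≈ 13:16 → 13:00 to the nearest hour.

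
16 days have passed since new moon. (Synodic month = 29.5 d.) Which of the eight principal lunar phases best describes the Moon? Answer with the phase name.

full moon

θ ≈ 360° × 16/29.5 = 195°, which falls in the full moon sector.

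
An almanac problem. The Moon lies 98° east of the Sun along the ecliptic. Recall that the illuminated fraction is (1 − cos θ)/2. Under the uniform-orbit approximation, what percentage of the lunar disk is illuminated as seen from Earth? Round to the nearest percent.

cos 98° = (-0.139), so f = (1 − (-0.139))/2 = 0.570, i.e. 57%.

57%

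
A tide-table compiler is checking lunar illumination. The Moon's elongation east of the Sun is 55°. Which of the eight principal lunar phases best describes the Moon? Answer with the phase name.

waxing crescent

55° lies in the waxing crescent sector of the 8-phase cycle.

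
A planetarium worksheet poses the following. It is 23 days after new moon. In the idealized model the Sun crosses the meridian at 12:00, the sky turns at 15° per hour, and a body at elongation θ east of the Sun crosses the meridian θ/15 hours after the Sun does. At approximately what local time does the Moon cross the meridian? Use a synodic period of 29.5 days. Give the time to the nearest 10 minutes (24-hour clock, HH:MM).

Elongation θ = 360° × 23/29.5 ≈ 280.7°.
Delay after the Sun = 280.7° / (15°/h) ≈ 18.71 h.
12:00 + 18.712 h ≈ 06:43 → 06:40 to the nearest ten minutes.

06:40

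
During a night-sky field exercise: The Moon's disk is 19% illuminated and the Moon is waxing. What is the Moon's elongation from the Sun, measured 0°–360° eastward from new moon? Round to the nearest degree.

52°

From f = (1 − cos θ)/2: cos θ = 1 − 2×0.19 = 0.620; arccos → 51.7°.
Before full moon the principal value applies: θ = 51.7°.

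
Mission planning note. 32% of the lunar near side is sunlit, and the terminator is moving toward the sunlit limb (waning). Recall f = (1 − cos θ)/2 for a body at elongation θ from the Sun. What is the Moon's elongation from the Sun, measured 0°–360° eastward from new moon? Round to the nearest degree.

291°

Invert f = (1 − cos θ)/2 to get cos θ = 1 − 2(0.32) = 0.360, hence θ₀ = arccos 0.360 = 68.9°.
Since the Moon is past full (waning), take the reflex angle: θ = 360° − 68.9° = 291.1°.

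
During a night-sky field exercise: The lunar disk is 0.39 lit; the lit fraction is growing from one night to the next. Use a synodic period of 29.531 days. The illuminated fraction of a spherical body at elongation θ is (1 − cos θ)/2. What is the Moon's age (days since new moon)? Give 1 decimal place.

From f = (1 − cos θ)/2: cos θ = 1 − 2×0.39 = 0.220; arccos → 77.3°.
Waxing ⇒ before full, so θ = 77.3°.
At 360°/29.531 d per day, 77.3° corresponds to 6.34 days.

6.3 days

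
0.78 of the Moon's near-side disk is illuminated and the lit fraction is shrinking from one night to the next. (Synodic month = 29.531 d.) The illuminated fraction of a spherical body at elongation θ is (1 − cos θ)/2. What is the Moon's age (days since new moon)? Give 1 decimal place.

19.4 days

From f = (1 − cos θ)/2: cos θ = 1 − 2×0.78 = -0.560; arccos → 124.1°.
A waning Moon lies in 180°–360°, so θ = 360° − 124.1° = 235.9°.
At 360°/29.531 d per day, 235.9° corresponds to 19.35 days.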